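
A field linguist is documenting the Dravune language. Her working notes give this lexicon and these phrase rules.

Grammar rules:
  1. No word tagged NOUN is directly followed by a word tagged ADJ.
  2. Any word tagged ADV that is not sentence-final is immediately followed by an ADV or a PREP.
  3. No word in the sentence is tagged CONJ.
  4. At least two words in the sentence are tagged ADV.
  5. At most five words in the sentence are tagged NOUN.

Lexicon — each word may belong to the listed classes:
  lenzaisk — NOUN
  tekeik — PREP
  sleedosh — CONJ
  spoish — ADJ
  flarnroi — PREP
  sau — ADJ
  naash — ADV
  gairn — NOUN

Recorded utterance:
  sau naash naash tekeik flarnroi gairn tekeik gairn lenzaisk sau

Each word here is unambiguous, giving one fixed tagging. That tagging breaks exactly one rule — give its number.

1

Fixed tagging: ADJ ADV ADV PREP PREP NOUN PREP NOUN NOUN ADJ.
Checking each rule: R1 ✗, R2 ✓, R3 ✓, R4 ✓, R5 ✓.
Only rule 1 fails.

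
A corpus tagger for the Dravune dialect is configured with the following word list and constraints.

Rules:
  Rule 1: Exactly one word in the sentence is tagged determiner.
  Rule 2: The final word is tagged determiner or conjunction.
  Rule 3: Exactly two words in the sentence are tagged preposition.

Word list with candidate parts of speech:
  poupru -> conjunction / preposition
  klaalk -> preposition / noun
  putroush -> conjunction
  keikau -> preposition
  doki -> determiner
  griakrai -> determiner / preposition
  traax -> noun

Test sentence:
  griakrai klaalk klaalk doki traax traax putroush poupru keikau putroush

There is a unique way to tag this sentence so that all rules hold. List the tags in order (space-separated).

preposition noun noun determiner noun noun conjunction conjunction preposition conjunction

Candidates per position — 1:griakrai {determiner,preposition}; 2:klaalk {preposition,noun}; 3:klaalk {preposition,noun}; 4:doki {determiner}; 5:traax {noun}; 6:traax {noun}; 7:putroush {conjunction}; 8:poupru {conjunction,preposition}; 9:keikau {preposition}; 10:putroush {conjunction}.
If word 1 were determiner, no tagging could satisfy rule 1; so word 1 is preposition.
If word 2 were preposition, no tagging could satisfy rule 3; so word 2 is noun.
If word 3 were preposition, no tagging could satisfy rule 3; so word 3 is noun.
If word 8 were preposition, no tagging could satisfy rule 3; so word 8 is conjunction.
That leaves exactly one tagging: preposition noun noun determiner noun noun conjunction conjunction preposition conjunction.
Verifying each rule — rule 1 ok; rule 2 ok; rule 3 ok.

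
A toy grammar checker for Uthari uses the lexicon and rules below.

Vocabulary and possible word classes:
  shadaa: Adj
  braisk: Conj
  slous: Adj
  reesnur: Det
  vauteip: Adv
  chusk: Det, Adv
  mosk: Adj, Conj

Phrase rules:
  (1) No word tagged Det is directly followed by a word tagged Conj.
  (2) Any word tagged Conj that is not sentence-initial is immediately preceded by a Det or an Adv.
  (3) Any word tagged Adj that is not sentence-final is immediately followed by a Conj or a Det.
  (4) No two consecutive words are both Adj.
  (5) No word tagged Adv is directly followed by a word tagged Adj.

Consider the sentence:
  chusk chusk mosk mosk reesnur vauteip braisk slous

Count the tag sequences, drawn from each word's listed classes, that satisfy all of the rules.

2

Candidates per position — 1:chusk {Det,Adv}; 2:chusk {Det,Adv}; 3:mosk {Adj,Conj}; 4:mosk {Adj,Conj}; 5:reesnur {Det}; 6:vauteip {Adv}; 7:braisk {Conj}; 8:slous {Adj}.
There are 16 candidate sequences in total.
The sequences that satisfy every rule: Det Adv Conj Adj Det Adv Conj Adj; Adv Adv Conj Adj Det Adv Conj Adj.
Count = 2.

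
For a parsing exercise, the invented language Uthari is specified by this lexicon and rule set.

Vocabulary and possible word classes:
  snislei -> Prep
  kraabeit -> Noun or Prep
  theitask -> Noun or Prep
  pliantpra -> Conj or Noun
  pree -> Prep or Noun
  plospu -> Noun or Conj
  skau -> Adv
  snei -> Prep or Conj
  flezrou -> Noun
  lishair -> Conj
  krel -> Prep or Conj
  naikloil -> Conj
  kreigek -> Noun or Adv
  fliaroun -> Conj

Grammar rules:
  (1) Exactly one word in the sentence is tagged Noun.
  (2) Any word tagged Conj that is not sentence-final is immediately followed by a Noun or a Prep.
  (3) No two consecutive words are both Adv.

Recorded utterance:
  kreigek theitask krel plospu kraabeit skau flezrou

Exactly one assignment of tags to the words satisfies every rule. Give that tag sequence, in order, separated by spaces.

Adv Prep Prep Conj Prep Adv Noun

Candidates per position — 1:kreigek {Noun,Adv}; 2:theitask {Noun,Prep}; 3:krel {Prep,Conj}; 4:plospu {Noun,Conj}; 5:kraabeit {Noun,Prep}; 6:skau {Adv}; 7:flezrou {Noun}.
If word 1 were Noun, no tagging could satisfy rule 1; so word 1 is Adv.
If word 2 were Noun, no tagging could satisfy rule 1; so word 2 is Prep.
If word 4 were Noun, no tagging could satisfy rule 1; so word 4 is Conj.
If word 5 were Noun, no tagging could satisfy rule 1; so word 5 is Prep.
If word 3 were Conj, no tagging could satisfy rule 2; so word 3 is Prep.
So the tagging must be: Adv Prep Prep Conj Prep Adv Noun.
Checking: rule 1 ✓; rule 2 ✓; rule 3 ✓.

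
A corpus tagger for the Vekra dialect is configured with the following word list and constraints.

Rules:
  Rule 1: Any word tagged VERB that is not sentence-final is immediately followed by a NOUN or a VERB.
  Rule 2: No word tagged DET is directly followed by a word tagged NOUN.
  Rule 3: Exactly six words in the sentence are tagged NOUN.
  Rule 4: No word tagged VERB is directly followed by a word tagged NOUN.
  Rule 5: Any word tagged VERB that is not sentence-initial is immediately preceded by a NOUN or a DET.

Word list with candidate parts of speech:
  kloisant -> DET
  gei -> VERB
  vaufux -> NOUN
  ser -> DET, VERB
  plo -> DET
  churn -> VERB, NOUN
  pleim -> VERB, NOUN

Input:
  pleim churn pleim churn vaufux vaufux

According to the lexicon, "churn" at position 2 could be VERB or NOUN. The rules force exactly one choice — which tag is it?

Candidates per position — 1:pleim {VERB,NOUN}; 2:churn {VERB,NOUN}; 3:pleim {VERB,NOUN}; 4:churn {VERB,NOUN}; 5:vaufux {NOUN}; 6:vaufux {NOUN}.
At position 1, choosing VERB makes rule 3 impossible to satisfy; hence NOUN.
At position 2, choosing VERB makes rule 3 impossible to satisfy; hence NOUN.
At position 3, choosing VERB makes rule 3 impossible to satisfy; hence NOUN.
At position 4, choosing VERB makes rule 3 impossible to satisfy; hence NOUN.
The only consistent sequence is: NOUN NOUN NOUN NOUN NOUN NOUN.
Rule-by-rule: rule 1 satisfied; rule 2 satisfied; rule 3 satisfied; rule 4 satisfied; rule 5 satisfied.

NOUN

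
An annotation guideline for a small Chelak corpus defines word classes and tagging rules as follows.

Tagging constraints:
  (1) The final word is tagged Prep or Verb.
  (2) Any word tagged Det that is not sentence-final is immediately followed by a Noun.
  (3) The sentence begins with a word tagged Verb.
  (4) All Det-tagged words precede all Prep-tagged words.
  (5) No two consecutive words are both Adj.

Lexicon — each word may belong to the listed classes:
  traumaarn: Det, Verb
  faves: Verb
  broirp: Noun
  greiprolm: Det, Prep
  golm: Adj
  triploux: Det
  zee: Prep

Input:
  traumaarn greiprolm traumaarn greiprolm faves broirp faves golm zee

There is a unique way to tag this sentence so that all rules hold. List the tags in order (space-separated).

Candidates per position — 1:traumaarn {Det,Verb}; 2:greiprolm {Det,Prep}; 3:traumaarn {Det,Verb}; 4:greiprolm {Det,Prep}; 5:faves {Verb}; 6:broirp {Noun}; 7:faves {Verb}; 8:golm {Adj}; 9:zee {Prep}.
If word 1 were Det, no tagging could satisfy rule 2; so word 1 is Verb.
If word 2 were Det, no tagging could satisfy rule 2; so word 2 is Prep.
If word 3 were Det, no tagging could satisfy rule 2; so word 3 is Verb.
If word 4 were Det, no tagging could satisfy rule 2; so word 4 is Prep.
The unique satisfying tagging is: Verb Prep Verb Prep Verb Noun Verb Adj Prep.
Rule-by-rule: rule 1 holds; rule 2 holds; rule 3 holds; rule 4 holds; rule 5 holds.

Verb Prep Verb Prep Verb Noun Verb Adj Prep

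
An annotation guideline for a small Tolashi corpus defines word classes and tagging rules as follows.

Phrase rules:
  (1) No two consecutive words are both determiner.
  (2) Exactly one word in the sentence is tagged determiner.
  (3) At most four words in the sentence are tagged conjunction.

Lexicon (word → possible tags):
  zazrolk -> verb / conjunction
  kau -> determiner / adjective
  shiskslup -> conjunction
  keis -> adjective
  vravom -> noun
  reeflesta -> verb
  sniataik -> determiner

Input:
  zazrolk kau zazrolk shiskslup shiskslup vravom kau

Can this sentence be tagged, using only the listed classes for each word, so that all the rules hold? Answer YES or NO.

YES

Candidates per position — 1:zazrolk {verb,conjunction}; 2:kau {determiner,adjective}; 3:zazrolk {verb,conjunction}; 4:shiskslup {conjunction}; 5:shiskslup {conjunction}; 6:vravom {noun}; 7:kau {determiner,adjective}.
One satisfying assignment: verb determiner conjunction conjunction conjunction noun adjective.
Verifying each rule — rule 1 ✓; rule 2 ✓; rule 3 ✓.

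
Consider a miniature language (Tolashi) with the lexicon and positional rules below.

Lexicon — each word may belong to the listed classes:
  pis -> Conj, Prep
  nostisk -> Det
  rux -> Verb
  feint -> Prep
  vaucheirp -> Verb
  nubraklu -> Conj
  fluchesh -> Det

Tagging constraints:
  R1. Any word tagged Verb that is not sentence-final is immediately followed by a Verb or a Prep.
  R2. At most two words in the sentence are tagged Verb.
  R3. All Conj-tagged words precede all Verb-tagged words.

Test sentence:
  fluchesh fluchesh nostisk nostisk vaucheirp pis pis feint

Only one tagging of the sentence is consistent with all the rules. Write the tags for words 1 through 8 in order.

Det Det Det Det Verb Prep Prep Prep

Candidates per position — 1:fluchesh {Det}; 2:fluchesh {Det}; 3:nostisk {Det}; 4:nostisk {Det}; 5:vaucheirp {Verb}; 6:pis {Conj,Prep}; 7:pis {Conj,Prep}; 8:feint {Prep}.
Position 6: tagging it Conj would leave rule 1 unsatisfiable, so it must be Prep.
Position 7: tagging it Conj would leave rule 3 unsatisfiable, so it must be Prep.
The unique satisfying tagging is: Det Det Det Det Verb Prep Prep Prep.
Rule-by-rule: rule 1 satisfied; rule 2 satisfied; rule 3 satisfied.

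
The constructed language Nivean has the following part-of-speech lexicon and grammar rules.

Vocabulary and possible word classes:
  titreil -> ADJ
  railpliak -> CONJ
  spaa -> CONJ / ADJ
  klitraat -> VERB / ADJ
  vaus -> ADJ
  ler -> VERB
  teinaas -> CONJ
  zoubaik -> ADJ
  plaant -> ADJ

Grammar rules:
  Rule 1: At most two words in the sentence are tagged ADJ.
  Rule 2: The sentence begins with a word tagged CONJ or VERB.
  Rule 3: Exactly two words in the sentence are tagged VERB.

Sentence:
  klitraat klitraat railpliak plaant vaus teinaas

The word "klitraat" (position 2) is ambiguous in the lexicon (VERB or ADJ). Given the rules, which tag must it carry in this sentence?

Candidates per position — 1:klitraat {VERB,ADJ}; 2:klitraat {VERB,ADJ}; 3:railpliak {CONJ}; 4:plaant {ADJ}; 5:vaus {ADJ}; 6:teinaas {CONJ}.
Position 1: tagging it ADJ would leave rule 1 unsatisfiable, so it must be VERB.
Position 2: tagging it ADJ would leave rule 1 unsatisfiable, so it must be VERB.
The only consistent sequence is: VERB VERB CONJ ADJ ADJ CONJ.
Check: rule 1 satisfied; rule 2 satisfied; rule 3 satisfied.

VERB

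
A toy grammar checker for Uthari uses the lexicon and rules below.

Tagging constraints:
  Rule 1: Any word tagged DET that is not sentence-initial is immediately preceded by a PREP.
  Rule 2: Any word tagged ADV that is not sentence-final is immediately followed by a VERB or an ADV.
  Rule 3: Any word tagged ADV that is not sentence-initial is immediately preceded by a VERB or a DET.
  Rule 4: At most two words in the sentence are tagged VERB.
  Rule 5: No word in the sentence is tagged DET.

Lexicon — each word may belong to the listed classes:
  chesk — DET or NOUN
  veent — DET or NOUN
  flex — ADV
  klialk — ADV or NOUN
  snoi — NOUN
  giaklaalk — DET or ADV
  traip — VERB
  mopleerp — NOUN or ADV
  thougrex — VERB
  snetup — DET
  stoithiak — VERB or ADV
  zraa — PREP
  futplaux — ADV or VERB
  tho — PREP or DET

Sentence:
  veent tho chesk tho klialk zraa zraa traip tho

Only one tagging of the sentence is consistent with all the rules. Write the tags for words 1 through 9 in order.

NOUN PREP NOUN PREP NOUN PREP PREP VERB PREP

Candidates per position — 1:veent {DET,NOUN}; 2:tho {PREP,DET}; 3:chesk {DET,NOUN}; 4:tho {PREP,DET}; 5:klialk {ADV,NOUN}; 6:zraa {PREP}; 7:zraa {PREP}; 8:traip {VERB}; 9:tho {PREP,DET}.
Position 1: tagging it DET would leave rule 5 unsatisfiable, so it must be NOUN.
Position 2: tagging it DET would leave rule 1 unsatisfiable, so it must be PREP.
Position 3: tagging it DET would leave rule 5 unsatisfiable, so it must be NOUN.
Position 4: tagging it DET would leave rule 1 unsatisfiable, so it must be PREP.
Position 5: tagging it ADV would leave rule 2 unsatisfiable, so it must be NOUN.
Position 9: tagging it DET would leave rule 1 unsatisfiable, so it must be PREP.
So the tagging must be: NOUN PREP NOUN PREP NOUN PREP PREP VERB PREP.
Verifying each rule — rule 1 ok; rule 2 ok; rule 3 ok; rule 4 ok; rule 5 ok.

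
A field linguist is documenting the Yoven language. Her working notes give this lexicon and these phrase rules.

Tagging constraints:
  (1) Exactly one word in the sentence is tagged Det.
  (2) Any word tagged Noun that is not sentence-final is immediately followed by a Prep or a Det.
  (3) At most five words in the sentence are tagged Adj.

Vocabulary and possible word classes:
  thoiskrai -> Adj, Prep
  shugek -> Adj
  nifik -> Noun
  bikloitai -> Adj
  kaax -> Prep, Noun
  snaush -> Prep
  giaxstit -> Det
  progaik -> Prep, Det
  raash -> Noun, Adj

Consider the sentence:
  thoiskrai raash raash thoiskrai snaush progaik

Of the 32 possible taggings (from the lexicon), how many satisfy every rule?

Candidates per position — 1:thoiskrai {Adj,Prep}; 2:raash {Noun,Adj}; 3:raash {Noun,Adj}; 4:thoiskrai {Adj,Prep}; 5:snaush {Prep}; 6:progaik {Prep,Det}.
There are 32 candidate sequences in total.
Checking each against the rules leaves 6 sequences.
Count = 6.

6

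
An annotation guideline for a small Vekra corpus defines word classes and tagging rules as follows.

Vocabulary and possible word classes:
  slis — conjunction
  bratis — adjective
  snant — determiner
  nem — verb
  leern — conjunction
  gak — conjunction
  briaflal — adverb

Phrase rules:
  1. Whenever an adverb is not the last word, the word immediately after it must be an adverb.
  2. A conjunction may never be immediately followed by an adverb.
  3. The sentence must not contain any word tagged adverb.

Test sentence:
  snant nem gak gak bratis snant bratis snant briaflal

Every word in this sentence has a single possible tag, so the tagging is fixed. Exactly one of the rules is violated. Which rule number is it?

3

Fixed tagging: determiner verb conjunction conjunction adjective determiner adjective determiner adverb.
Applying the rules: R1 ✓, R2 ✓, R3 ✗.
Only rule 3 fails.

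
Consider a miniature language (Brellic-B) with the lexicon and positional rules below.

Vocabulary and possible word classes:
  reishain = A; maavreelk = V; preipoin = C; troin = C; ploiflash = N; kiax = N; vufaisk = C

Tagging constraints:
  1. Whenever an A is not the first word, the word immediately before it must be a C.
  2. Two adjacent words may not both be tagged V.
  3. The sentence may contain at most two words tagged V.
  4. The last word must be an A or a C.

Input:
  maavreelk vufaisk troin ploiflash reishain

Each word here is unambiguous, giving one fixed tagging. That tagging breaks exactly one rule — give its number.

Fixed tagging: V C C N A.
Checking each rule: R1 fails, R2 ok, R3 ok, R4 ok.
Only rule 1 fails.

1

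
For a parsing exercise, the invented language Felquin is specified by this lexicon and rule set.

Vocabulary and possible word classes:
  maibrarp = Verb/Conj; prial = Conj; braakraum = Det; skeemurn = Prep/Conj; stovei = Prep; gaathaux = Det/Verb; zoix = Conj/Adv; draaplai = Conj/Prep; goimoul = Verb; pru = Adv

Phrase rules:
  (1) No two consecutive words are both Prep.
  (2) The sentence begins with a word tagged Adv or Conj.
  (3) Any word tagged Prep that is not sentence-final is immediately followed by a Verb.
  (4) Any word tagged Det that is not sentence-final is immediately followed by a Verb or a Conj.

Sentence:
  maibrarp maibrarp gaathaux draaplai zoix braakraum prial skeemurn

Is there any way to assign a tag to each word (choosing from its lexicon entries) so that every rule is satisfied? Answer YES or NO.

Candidates per position — 1:maibrarp {Verb,Conj}; 2:maibrarp {Verb,Conj}; 3:gaathaux {Det,Verb}; 4:draaplai {Conj,Prep}; 5:zoix {Conj,Adv}; 6:braakraum {Det}; 7:prial {Conj}; 8:skeemurn {Prep,Conj}.
One satisfying assignment: Conj Verb Det Conj Adv Det Conj Conj.
Verifying each rule — rule 1 holds; rule 2 holds; rule 3 holds; rule 4 holds.

YES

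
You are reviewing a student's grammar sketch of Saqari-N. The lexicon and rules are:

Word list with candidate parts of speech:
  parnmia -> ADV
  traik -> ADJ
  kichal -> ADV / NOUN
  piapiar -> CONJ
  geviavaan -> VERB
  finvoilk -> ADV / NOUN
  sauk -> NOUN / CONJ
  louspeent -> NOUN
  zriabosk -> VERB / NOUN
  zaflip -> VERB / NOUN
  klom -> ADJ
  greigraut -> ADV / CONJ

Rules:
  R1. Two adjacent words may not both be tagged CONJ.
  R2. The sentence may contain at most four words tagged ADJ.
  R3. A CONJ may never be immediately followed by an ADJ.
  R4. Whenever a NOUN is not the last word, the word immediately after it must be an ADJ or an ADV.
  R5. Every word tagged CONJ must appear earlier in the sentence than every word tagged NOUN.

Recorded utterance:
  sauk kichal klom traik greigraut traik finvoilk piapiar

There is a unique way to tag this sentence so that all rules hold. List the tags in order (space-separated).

CONJ ADV ADJ ADJ ADV ADJ ADV CONJ

Candidates per position — 1:sauk {NOUN,CONJ}; 2:kichal {ADV,NOUN}; 3:klom {ADJ}; 4:traik {ADJ}; 5:greigraut {ADV,CONJ}; 6:traik {ADJ}; 7:finvoilk {ADV,NOUN}; 8:piapiar {CONJ}.
If word 1 were NOUN, no tagging could satisfy rule 5; so word 1 is CONJ.
If word 2 were NOUN, no tagging could satisfy rule 5; so word 2 is ADV.
If word 5 were CONJ, no tagging could satisfy rule 3; so word 5 is ADV.
If word 7 were NOUN, no tagging could satisfy rule 4; so word 7 is ADV.
The only consistent sequence is: CONJ ADV ADJ ADJ ADV ADJ ADV CONJ.
Verifying each rule — rule 1 ok; rule 2 ok; rule 3 ok; rule 4 ok; rule 5 ok.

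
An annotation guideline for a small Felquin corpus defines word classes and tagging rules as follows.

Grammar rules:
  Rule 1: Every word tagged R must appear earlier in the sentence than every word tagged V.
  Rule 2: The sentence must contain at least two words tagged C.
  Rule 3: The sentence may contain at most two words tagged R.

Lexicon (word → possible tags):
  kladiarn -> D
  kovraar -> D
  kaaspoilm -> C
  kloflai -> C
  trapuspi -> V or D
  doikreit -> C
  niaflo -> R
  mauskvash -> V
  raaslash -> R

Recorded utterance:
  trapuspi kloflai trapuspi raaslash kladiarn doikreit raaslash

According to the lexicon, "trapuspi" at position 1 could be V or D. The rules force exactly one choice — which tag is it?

D

Candidates per position — 1:trapuspi {V,D}; 2:kloflai {C}; 3:trapuspi {V,D}; 4:raaslash {R}; 5:kladiarn {D}; 6:doikreit {C}; 7:raaslash {R}.
Position 1: tagging it V would leave rule 1 unsatisfiable, so it must be D.
Position 3: tagging it V would leave rule 1 unsatisfiable, so it must be D.
The only consistent sequence is: D C D R D C R.
Rule-by-rule: rule 1 ✓; rule 2 ✓; rule 3 ✓.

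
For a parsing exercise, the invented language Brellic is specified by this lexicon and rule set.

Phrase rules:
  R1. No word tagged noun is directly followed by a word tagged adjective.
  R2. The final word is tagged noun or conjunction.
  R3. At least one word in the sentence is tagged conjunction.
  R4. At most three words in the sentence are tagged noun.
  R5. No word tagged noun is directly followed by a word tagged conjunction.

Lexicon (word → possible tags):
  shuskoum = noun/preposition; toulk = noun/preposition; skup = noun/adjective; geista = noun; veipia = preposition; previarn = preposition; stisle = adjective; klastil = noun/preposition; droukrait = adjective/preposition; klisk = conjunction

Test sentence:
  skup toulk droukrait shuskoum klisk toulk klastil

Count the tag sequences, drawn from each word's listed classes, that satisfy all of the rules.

Candidates per position — 1:skup {noun,adjective}; 2:toulk {noun,preposition}; 3:droukrait {adjective,preposition}; 4:shuskoum {noun,preposition}; 5:klisk {conjunction}; 6:toulk {noun,preposition}; 7:klastil {noun,preposition}.
There are 64 candidate sequences in total.
Checking each against the rules leaves 11 sequences.
Count = 11.

11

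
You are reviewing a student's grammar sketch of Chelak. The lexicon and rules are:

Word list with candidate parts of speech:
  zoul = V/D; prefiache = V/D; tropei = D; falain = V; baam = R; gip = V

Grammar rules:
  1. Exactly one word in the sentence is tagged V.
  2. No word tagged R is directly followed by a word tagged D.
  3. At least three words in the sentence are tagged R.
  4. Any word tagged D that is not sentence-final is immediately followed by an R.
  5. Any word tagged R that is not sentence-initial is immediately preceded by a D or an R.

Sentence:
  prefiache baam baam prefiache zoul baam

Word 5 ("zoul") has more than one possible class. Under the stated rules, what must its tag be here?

Candidates per position — 1:prefiache {V,D}; 2:baam {R}; 3:baam {R}; 4:prefiache {V,D}; 5:zoul {V,D}; 6:baam {R}.
Position 1: tagging it V would leave rule 5 unsatisfiable, so it must be D.
Position 4: tagging it D would leave rule 2 unsatisfiable, so it must be V.
Position 5: tagging it V would leave rule 1 unsatisfiable, so it must be D.
The unique satisfying tagging is: D R R V D R.
Verifying each rule — rule 1 holds; rule 2 holds; rule 3 holds; rule 4 holds; rule 5 holds.

D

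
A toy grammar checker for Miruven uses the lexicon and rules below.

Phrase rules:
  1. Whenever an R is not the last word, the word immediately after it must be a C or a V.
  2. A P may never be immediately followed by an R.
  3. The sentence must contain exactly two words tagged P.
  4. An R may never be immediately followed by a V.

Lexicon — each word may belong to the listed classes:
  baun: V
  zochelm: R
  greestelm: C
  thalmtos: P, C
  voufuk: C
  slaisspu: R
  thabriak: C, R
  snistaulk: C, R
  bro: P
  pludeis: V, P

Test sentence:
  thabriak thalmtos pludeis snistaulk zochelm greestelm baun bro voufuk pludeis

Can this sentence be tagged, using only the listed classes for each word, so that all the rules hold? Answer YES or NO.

YES

Candidates per position — 1:thabriak {C,R}; 2:thalmtos {P,C}; 3:pludeis {V,P}; 4:snistaulk {C,R}; 5:zochelm {R}; 6:greestelm {C}; 7:baun {V}; 8:bro {P}; 9:voufuk {C}; 10:pludeis {V,P}.
One satisfying assignment: C P V C R C V P C V.
Check: rule 1 ✓; rule 2 ✓; rule 3 ✓; rule 4 ✓.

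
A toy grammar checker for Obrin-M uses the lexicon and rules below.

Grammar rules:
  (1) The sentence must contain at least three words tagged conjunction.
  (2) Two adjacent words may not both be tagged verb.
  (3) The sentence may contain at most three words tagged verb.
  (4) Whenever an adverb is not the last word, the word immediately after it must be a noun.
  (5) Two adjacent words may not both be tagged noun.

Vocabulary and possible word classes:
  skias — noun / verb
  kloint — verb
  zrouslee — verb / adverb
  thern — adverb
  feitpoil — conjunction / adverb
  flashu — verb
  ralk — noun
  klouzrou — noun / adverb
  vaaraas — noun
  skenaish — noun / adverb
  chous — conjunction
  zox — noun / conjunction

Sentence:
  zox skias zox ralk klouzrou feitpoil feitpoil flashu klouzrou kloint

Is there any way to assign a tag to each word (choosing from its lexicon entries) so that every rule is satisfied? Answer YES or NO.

NO

Candidates per position — 1:zox {noun,conjunction}; 2:skias {noun,verb}; 3:zox {noun,conjunction}; 4:ralk {noun}; 5:klouzrou {noun,adverb}; 6:feitpoil {conjunction,adverb}; 7:feitpoil {conjunction,adverb}; 8:flashu {verb}; 9:klouzrou {noun,adverb}; 10:kloint {verb}.
Every candidate sequence violates at least one rule; no consistent tagging exists.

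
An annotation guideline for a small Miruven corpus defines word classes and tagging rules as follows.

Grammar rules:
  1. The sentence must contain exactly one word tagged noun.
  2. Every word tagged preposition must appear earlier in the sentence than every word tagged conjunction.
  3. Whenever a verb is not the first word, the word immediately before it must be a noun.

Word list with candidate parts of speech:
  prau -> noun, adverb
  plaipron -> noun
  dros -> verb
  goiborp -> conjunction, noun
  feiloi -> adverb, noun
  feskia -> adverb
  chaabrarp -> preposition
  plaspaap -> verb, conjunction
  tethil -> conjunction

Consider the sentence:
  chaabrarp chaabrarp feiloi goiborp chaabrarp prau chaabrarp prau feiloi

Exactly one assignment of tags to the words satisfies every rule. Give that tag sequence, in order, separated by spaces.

Candidates per position — 1:chaabrarp {preposition}; 2:chaabrarp {preposition}; 3:feiloi {adverb,noun}; 4:goiborp {conjunction,noun}; 5:chaabrarp {preposition}; 6:prau {noun,adverb}; 7:chaabrarp {preposition}; 8:prau {noun,adverb}; 9:feiloi {adverb,noun}.
Word 4 cannot be conjunction — rule 2 would then fail for every completion. It is noun.
Word 6 cannot be noun — rule 1 would then fail for every completion. It is adverb.
Word 8 cannot be noun — rule 1 would then fail for every completion. It is adverb.
Word 9 cannot be noun — rule 1 would then fail for every completion. It is adverb.
Word 3 cannot be noun — rule 1 would then fail for every completion. It is adverb.
That leaves exactly one tagging: preposition preposition adverb noun preposition adverb preposition adverb adverb.
Check: rule 1 ok; rule 2 ok; rule 3 ok.

preposition preposition adverb noun preposition adverb preposition adverb adverb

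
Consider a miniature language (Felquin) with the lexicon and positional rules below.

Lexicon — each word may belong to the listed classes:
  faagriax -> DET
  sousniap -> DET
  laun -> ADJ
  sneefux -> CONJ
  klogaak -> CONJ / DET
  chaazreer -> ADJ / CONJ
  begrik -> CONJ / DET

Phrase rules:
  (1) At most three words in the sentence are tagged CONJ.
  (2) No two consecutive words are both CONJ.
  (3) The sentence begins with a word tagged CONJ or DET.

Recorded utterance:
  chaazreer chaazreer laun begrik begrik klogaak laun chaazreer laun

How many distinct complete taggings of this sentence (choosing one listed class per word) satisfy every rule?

Candidates per position — 1:chaazreer {ADJ,CONJ}; 2:chaazreer {ADJ,CONJ}; 3:laun {ADJ}; 4:begrik {CONJ,DET}; 5:begrik {CONJ,DET}; 6:klogaak {CONJ,DET}; 7:laun {ADJ}; 8:chaazreer {ADJ,CONJ}; 9:laun {ADJ}.
There are 64 candidate sequences in total.
Checking each against the rules leaves 9 sequences.
Count = 9.

9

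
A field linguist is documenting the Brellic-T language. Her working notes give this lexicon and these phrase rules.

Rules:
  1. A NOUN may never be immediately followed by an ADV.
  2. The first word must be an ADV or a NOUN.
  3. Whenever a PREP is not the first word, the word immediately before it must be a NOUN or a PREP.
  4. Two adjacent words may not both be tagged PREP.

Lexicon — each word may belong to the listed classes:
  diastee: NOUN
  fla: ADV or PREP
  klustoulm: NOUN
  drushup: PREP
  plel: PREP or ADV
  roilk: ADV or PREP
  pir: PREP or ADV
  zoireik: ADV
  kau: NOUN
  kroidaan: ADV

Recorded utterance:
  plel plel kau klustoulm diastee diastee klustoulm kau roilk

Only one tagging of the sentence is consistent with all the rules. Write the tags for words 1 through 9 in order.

ADV ADV NOUN NOUN NOUN NOUN NOUN NOUN PREP

Candidates per position — 1:plel {PREP,ADV}; 2:plel {PREP,ADV}; 3:kau {NOUN}; 4:klustoulm {NOUN}; 5:diastee {NOUN}; 6:diastee {NOUN}; 7:klustoulm {NOUN}; 8:kau {NOUN}; 9:roilk {ADV,PREP}.
Word 1 cannot be PREP — rule 2 would then fail for every completion. It is ADV.
Word 2 cannot be PREP — rule 3 would then fail for every completion. It is ADV.
Word 9 cannot be ADV — rule 1 would then fail for every completion. It is PREP.
The unique satisfying tagging is: ADV ADV NOUN NOUN NOUN NOUN NOUN NOUN PREP.
Check: rule 1 ok; rule 2 ok; rule 3 ok; rule 4 ok.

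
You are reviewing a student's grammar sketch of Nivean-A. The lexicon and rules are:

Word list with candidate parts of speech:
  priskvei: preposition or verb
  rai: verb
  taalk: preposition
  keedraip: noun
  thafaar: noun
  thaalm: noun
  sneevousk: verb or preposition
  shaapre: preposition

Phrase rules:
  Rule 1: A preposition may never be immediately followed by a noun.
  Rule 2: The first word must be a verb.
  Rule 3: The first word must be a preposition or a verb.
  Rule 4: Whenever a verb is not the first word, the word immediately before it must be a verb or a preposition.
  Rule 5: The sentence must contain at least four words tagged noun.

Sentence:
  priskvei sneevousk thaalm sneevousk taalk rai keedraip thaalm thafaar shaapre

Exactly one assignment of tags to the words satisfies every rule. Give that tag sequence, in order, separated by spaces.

Candidates per position — 1:priskvei {preposition,verb}; 2:sneevousk {verb,preposition}; 3:thaalm {noun}; 4:sneevousk {verb,preposition}; 5:taalk {preposition}; 6:rai {verb}; 7:keedraip {noun}; 8:thaalm {noun}; 9:thafaar {noun}; 10:shaapre {preposition}.
If word 1 were preposition, no tagging could satisfy rule 2; so word 1 is verb.
If word 2 were preposition, no tagging could satisfy rule 1; so word 2 is verb.
If word 4 were verb, no tagging could satisfy rule 4; so word 4 is preposition.
The only consistent sequence is: verb verb noun preposition preposition verb noun noun noun preposition.
Rule-by-rule: rule 1 satisfied; rule 2 satisfied; rule 3 satisfied; rule 4 satisfied; rule 5 satisfied.

verb verb noun preposition preposition verb noun noun noun preposition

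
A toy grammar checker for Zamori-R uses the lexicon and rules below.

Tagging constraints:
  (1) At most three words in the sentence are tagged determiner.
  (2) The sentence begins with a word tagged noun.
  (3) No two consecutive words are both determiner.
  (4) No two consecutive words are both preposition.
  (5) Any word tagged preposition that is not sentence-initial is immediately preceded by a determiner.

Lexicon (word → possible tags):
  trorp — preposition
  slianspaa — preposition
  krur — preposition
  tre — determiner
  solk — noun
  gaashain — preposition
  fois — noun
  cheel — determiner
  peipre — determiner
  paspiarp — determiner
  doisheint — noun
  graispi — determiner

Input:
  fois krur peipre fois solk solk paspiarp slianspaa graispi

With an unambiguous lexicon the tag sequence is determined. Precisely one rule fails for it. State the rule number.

5

Fixed tagging: noun preposition determiner noun noun noun determiner preposition determiner.
Applying the rules: R1 pass, R2 pass, R3 pass, R4 pass, R5 fail.
Only rule 5 fails.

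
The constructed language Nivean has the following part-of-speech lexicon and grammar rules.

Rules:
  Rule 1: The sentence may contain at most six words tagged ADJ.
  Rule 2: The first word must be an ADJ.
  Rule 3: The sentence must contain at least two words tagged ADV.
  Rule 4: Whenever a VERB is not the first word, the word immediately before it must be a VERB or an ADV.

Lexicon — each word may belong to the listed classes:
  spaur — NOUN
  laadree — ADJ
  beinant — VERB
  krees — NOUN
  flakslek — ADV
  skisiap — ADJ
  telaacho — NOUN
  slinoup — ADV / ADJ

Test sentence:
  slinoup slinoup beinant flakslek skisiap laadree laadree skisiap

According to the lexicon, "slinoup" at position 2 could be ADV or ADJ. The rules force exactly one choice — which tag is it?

Candidates per position — 1:slinoup {ADV,ADJ}; 2:slinoup {ADV,ADJ}; 3:beinant {VERB}; 4:flakslek {ADV}; 5:skisiap {ADJ}; 6:laadree {ADJ}; 7:laadree {ADJ}; 8:skisiap {ADJ}.
At position 1, choosing ADV makes rule 2 impossible to satisfy; hence ADJ.
At position 2, choosing ADJ makes rule 3 impossible to satisfy; hence ADV.
The unique satisfying tagging is: ADJ ADV VERB ADV ADJ ADJ ADJ ADJ.
Verifying each rule — rule 1 ok; rule 2 ok; rule 3 ok; rule 4 ok.

ADV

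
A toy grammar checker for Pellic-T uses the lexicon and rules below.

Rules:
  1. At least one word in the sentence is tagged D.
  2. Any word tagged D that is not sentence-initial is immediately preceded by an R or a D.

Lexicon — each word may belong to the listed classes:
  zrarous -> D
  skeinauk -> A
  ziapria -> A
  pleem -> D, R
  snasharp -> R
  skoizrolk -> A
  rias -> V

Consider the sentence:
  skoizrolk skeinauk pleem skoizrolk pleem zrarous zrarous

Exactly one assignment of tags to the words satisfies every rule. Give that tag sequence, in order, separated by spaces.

Candidates per position — 1:skoizrolk {A}; 2:skeinauk {A}; 3:pleem {D,R}; 4:skoizrolk {A}; 5:pleem {D,R}; 6:zrarous {D}; 7:zrarous {D}.
At position 3, choosing D makes rule 2 impossible to satisfy; hence R.
At position 5, choosing D makes rule 2 impossible to satisfy; hence R.
So the tagging must be: A A R A R D D.
Rule-by-rule: rule 1 ok; rule 2 ok.

A A R A R D D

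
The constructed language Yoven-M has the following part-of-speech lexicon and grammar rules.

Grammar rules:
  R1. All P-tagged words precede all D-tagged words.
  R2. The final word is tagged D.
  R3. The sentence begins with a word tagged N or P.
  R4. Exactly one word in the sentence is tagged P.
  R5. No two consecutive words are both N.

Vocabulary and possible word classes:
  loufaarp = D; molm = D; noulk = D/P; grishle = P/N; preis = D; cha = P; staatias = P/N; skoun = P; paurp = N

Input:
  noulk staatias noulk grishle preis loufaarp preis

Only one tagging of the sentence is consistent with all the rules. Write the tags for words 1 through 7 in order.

Candidates per position — 1:noulk {D,P}; 2:staatias {P,N}; 3:noulk {D,P}; 4:grishle {P,N}; 5:preis {D}; 6:loufaarp {D}; 7:preis {D}.
If word 1 were D, no tagging could satisfy rule 3; so word 1 is P.
If word 2 were P, no tagging could satisfy rule 4; so word 2 is N.
If word 3 were P, no tagging could satisfy rule 4; so word 3 is D.
If word 4 were P, no tagging could satisfy rule 1; so word 4 is N.
The unique satisfying tagging is: P N D N D D D.
Check: rule 1 ✓; rule 2 ✓; rule 3 ✓; rule 4 ✓; rule 5 ✓.

P N D N D D D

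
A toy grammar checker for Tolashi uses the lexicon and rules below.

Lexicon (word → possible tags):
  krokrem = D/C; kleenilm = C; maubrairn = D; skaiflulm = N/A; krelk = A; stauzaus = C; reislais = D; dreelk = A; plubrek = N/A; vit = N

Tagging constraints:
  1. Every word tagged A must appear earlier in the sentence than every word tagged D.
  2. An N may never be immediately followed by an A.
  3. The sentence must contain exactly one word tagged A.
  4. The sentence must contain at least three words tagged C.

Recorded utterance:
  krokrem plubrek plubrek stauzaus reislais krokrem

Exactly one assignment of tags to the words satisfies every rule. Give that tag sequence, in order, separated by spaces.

C A N C D C

Candidates per position — 1:krokrem {D,C}; 2:plubrek {N,A}; 3:plubrek {N,A}; 4:stauzaus {C}; 5:reislais {D}; 6:krokrem {D,C}.
Position 1: D is ruled out by rule 4; that leaves C.
Position 6: D is ruled out by rule 4; that leaves C.
The remaining ambiguous positions (2, 3) are resolved jointly — only one combination satisfies every rule.
That leaves exactly one tagging: C A N C D C.
Checking: rule 1 satisfied; rule 2 satisfied; rule 3 satisfied; rule 4 satisfied.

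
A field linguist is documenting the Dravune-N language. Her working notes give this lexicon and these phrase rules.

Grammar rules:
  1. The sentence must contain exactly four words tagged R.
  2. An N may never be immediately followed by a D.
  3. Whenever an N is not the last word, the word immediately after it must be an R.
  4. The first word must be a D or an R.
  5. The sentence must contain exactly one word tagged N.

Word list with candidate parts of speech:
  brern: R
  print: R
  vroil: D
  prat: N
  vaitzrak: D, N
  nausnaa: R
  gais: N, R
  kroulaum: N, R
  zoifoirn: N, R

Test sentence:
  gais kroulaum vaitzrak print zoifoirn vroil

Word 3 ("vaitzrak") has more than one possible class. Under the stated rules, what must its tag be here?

Candidates per position — 1:gais {N,R}; 2:kroulaum {N,R}; 3:vaitzrak {D,N}; 4:print {R}; 5:zoifoirn {N,R}; 6:vroil {D}.
At position 1, choosing N makes rule 1 impossible to satisfy; hence R.
At position 2, choosing N makes rule 1 impossible to satisfy; hence R.
At position 5, choosing N makes rule 1 impossible to satisfy; hence R.
At position 3, choosing D makes rule 5 impossible to satisfy; hence N.
That leaves exactly one tagging: R R N R R D.
Rule-by-rule: rule 1 ✓; rule 2 ✓; rule 3 ✓; rule 4 ✓; rule 5 ✓.

N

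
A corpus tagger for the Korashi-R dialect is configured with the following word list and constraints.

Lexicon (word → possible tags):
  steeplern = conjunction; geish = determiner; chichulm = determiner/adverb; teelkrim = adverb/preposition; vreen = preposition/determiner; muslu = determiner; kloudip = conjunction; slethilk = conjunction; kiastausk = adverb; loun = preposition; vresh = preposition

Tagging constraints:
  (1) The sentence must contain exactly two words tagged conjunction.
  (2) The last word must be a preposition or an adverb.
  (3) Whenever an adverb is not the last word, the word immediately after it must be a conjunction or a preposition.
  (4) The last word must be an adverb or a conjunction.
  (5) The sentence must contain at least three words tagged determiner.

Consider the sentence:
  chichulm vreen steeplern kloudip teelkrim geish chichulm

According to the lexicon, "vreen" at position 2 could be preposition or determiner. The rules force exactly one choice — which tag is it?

determiner

Candidates per position — 1:chichulm {determiner,adverb}; 2:vreen {preposition,determiner}; 3:steeplern {conjunction}; 4:kloudip {conjunction}; 5:teelkrim {adverb,preposition}; 6:geish {determiner}; 7:chichulm {determiner,adverb}.
Position 5: tagging it adverb would leave rule 3 unsatisfiable, so it must be preposition.
Position 7: tagging it determiner would leave rule 2 unsatisfiable, so it must be adverb.
Position 1: tagging it adverb would leave rule 5 unsatisfiable, so it must be determiner.
Position 2: tagging it preposition would leave rule 5 unsatisfiable, so it must be determiner.
The unique satisfying tagging is: determiner determiner conjunction conjunction preposition determiner adverb.
Rule-by-rule: rule 1 satisfied; rule 2 satisfied; rule 3 satisfied; rule 4 satisfied; rule 5 satisfied.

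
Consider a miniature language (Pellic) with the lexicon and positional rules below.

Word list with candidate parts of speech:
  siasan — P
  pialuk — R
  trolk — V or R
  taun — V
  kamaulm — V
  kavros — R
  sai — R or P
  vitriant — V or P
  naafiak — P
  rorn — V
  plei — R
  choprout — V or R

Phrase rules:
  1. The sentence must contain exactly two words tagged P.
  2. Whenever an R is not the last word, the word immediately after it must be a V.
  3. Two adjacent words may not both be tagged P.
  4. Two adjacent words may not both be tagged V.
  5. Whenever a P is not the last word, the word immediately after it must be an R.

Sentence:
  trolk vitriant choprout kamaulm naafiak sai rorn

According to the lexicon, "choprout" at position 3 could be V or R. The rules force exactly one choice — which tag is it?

R

Candidates per position — 1:trolk {V,R}; 2:vitriant {V,P}; 3:choprout {V,R}; 4:kamaulm {V}; 5:naafiak {P}; 6:sai {R,P}; 7:rorn {V}.
Position 3: V is ruled out by rule 4; that leaves R.
Position 6: P is ruled out by rule 3; that leaves R.
Position 2: V is ruled out by rule 1; that leaves P.
Position 1: R is ruled out by rule 2; that leaves V.
That leaves exactly one tagging: V P R V P R V.
Rule-by-rule: rule 1 ok; rule 2 ok; rule 3 ok; rule 4 ok; rule 5 ok.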